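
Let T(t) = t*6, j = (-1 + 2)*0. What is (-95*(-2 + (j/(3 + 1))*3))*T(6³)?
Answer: 246240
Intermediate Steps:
j = 0 (j = 1*0 = 0)
T(t) = 6*t
(-95*(-2 + (j/(3 + 1))*3))*T(6³) = (-95*(-2 + (0/(3 + 1))*3))*(6*6³) = (-95*(-2 + (0/4)*3))*(6*216) = -95*(-2 + ((¼)*0)*3)*1296 = -95*(-2 + 0*3)*1296 = -95*(-2 + 0)*1296 = -95*(-2)*1296 = 190*1296 = 246240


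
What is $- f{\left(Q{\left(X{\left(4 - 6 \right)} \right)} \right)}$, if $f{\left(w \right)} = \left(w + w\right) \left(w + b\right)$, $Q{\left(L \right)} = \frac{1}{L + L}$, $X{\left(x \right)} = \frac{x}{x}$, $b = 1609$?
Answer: $- \frac{3219}{2} \approx -1609.5$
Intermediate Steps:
$X{\left(x \right)} = 1$
$Q{\left(L \right)} = \frac{1}{2 L}$
$f{\left(w \right)} = 2 w \left(1609 + w\right)$ ($f{\left(w \right)} = \left(w + w\right) \left(w + 1609\right) = 2 w \left(1609 + w\right)$)
$- f{\left(Q{\left(X{\left(4 - 6 \right)} \right)} \right)} = - 2 \frac{1}{2 \cdot 1} \left(1609 + \frac{1}{2 \cdot 1}\right) = - 2 \cdot \frac{1}{2} \cdot 1 \left(1609 + \frac{1}{2} \cdot 1\right) = - \frac{2 \left(1609 + \frac{1}{2}\right)}{2} = - \frac{2 \cdot 3219}{2 \cdot 2} = \left(-1\right) \frac{3219}{2} = - \frac{3219}{2}$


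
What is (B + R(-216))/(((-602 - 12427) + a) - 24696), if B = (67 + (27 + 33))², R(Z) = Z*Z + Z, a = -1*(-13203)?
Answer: -62569/24522 ≈ -2.5515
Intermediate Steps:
a = 13203
R(Z) = Z + Z² (R(Z) = Z² + Z = Z + Z²)
B = 16129 (B = (67 + 60)² = 127² = 16129)
(B + R(-216))/(((-602 - 12427) + a) - 24696) = (16129 - 216*(1 - 216))/(((-602 - 12427) + 13203) - 24696) = (16129 - 216*(-215))/((-13029 + 13203) - 24696) = (16129 + 46440)/(174 - 24696) = 62569/(-24522) = 62569*(-1/24522) = -62569/24522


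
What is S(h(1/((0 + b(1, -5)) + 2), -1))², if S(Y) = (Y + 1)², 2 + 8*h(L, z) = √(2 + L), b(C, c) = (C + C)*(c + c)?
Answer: (36 + √70)⁴/5308416 ≈ 0.72989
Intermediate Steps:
b(C, c) = 4*C*c (b(C, c) = (2*C)*(2*c) = 4*C*c)
h(L, z) = -¼ + √(2 + L)/8
S(Y) = (1 + Y)²
S(h(1/((0 + b(1, -5)) + 2), -1))² = ((1 + (-¼ + √(2 + 1/((0 + 4*1*(-5)) + 2))/8))²)² = ((1 + (-¼ + √(2 + 1/((0 - 20) + 2))/8))²)² = ((1 + (-¼ + √(2 + 1/(-20 + 2))/8))²)² = ((1 + (-¼ + √(2 + 1/(-18))/8))²)² = ((1 + (-¼ + √(2 - 1/18)/8))²)² = ((1 + (-¼ + √(35/18)/8))²)² = ((1 + (-¼ + (√70/6)/8))²)² = ((1 + (-¼ + √70/48))²)² = ((¾ + √70/48)²)² = (¾ + √70/48)⁴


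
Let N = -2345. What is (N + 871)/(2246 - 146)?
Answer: -737/1050 ≈ -0.70190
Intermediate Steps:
(N + 871)/(2246 - 146) = (-2345 + 871)/(2246 - 146) = -1474/2100 = -1474*1/2100 = -737/1050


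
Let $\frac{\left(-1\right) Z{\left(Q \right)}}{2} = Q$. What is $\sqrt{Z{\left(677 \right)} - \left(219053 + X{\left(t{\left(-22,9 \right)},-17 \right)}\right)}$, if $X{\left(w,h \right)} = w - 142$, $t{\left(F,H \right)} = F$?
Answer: $i \sqrt{220243} \approx 469.3 i$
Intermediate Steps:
$Z{\left(Q \right)} = - 2 Q$
$X{\left(w,h \right)} = -142 + w$
$\sqrt{Z{\left(677 \right)} - \left(219053 + X{\left(t{\left(-22,9 \right)},-17 \right)}\right)} = \sqrt{\left(-2\right) 677 - 218889} = \sqrt{-1354 - 218889} = \sqrt{-220243} = i \sqrt{220243}$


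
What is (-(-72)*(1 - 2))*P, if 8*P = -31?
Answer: 279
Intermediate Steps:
P = -31/8 (P = (⅛)*(-31) = -31/8 ≈ -3.8750)
(-(-72)*(1 - 2))*P = -(-72)*(1 - 2)*(-31/8) = -(-72)*(-1)*(-31/8) = -18*4*(-31/8) = -72*(-31/8) = 279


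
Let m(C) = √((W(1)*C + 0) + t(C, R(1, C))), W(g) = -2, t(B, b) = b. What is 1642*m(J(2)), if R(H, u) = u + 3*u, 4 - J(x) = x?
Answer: 3284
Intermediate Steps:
J(x) = 4 - x
R(H, u) = 4*u
m(C) = √2*√C (m(C) = √((-2*C + 0) + 4*C) = √(-2*C + 4*C) = √(2*C) = √2*√C)
1642*m(J(2)) = 1642*(√2*√(4 - 1*2)) = 1642*(√2*√(4 - 2)) = 1642*(√2*√2) = 1642*2 = 3284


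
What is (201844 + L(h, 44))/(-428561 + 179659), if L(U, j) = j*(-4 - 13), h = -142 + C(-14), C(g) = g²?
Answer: -100548/124451 ≈ -0.80793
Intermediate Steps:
h = 54 (h = -142 + (-14)² = -142 + 196 = 54)
L(U, j) = -17*j (L(U, j) = j*(-17) = -17*j)
(201844 + L(h, 44))/(-428561 + 179659) = (201844 - 17*44)/(-428561 + 179659) = (201844 - 748)/(-248902) = 201096*(-1/248902) = -100548/124451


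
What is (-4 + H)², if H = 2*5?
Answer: 36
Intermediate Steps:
H = 10
(-4 + H)² = (-4 + 10)² = 6² = 36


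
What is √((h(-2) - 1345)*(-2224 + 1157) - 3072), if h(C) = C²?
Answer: 5*√57111 ≈ 1194.9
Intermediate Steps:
√((h(-2) - 1345)*(-2224 + 1157) - 3072) = √(((-2)² - 1345)*(-2224 + 1157) - 3072) = √((4 - 1345)*(-1067) - 3072) = √(-1341*(-1067) - 3072) = √(1430847 - 3072) = √1427775 = 5*√57111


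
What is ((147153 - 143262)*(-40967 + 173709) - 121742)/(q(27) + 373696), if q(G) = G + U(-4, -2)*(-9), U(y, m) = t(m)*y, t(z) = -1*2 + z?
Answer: 516377380/373579 ≈ 1382.2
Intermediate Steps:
t(z) = -2 + z
U(y, m) = y*(-2 + m) (U(y, m) = (-2 + m)*y = y*(-2 + m))
q(G) = -144 + G (q(G) = G - 4*(-2 - 2)*(-9) = G - 4*(-4)*(-9) = G + 16*(-9) = G - 144 = -144 + G)
((147153 - 143262)*(-40967 + 173709) - 121742)/(q(27) + 373696) = ((147153 - 143262)*(-40967 + 173709) - 121742)/((-144 + 27) + 373696) = (3891*132742 - 121742)/(-117 + 373696) = (516499122 - 121742)/373579 = 516377380*(1/373579) = 516377380/373579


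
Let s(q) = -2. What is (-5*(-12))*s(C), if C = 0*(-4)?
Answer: -120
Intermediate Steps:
C = 0
(-5*(-12))*s(C) = -5*(-12)*(-2) = 60*(-2) = -120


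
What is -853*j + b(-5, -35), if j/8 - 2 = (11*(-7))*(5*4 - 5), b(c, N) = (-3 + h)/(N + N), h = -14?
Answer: 550765057/70 ≈ 7.8681e+6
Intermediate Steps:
b(c, N) = -17/(2*N) (b(c, N) = (-3 - 14)/(N + N) = -17*1/(2*N) = -17/(2*N))
j = -9224 (j = 16 + 8*((11*(-7))*(5*4 - 5)) = 16 + 8*(-77*(20 - 5)) = 16 + 8*(-77*15) = 16 + 8*(-1155) = 16 - 9240 = -9224)
-853*j + b(-5, -35) = -853*(-9224) - 17/2/(-35) = 7868072 - 17/2*(-1/35) = 7868072 + 17/70 = 550765057/70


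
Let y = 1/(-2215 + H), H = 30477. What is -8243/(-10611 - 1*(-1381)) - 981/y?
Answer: -255901944817/9230 ≈ -2.7725e+7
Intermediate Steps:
y = 1/28262 (y = 1/(-2215 + 30477) = 1/28262 ≈ 3.5383e-5)
-8243/(-10611 - 1*(-1381)) - 981/y = -8243/(-10611 - 1*(-1381)) - 981/1/28262 = -8243/(-10611 + 1381) - 981*28262 = -8243/(-9230) - 27725022 = -8243*(-1/9230) - 27725022 = 8243/9230 - 27725022 = -255901944817/9230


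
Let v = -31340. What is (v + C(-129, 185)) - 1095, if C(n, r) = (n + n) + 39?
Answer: -32654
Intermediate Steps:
C(n, r) = 39 + 2*n (C(n, r) = 2*n + 39 = 39 + 2*n)
(v + C(-129, 185)) - 1095 = (-31340 + (39 + 2*(-129))) - 1095 = (-31340 + (39 - 258)) - 1095 = (-31340 - 219) - 1095 = -31559 - 1095 = -32654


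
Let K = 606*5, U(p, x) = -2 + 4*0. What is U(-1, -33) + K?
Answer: 3028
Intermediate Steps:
U(p, x) = -2 (U(p, x) = -2 + 0 = -2)
K = 3030
U(-1, -33) + K = -2 + 3030 = 3028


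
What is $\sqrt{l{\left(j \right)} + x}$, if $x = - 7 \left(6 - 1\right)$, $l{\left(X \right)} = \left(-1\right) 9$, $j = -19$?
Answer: $2 i \sqrt{11} \approx 6.6332 i$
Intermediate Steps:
$l{\left(X \right)} = -9$
$x = -35$ ($x = \left(-7\right) 5 = -35$)
$\sqrt{l{\left(j \right)} + x} = \sqrt{-9 - 35} = \sqrt{-44} = 2 i \sqrt{11}$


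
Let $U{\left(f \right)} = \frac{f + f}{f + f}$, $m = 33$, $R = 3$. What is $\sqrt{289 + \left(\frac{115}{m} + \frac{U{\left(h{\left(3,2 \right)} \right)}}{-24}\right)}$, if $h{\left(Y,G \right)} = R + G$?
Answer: $\frac{\sqrt{566170}}{44} \approx 17.101$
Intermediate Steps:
$h{\left(Y,G \right)} = 3 + G$
$U{\left(f \right)} = 1$ ($U{\left(f \right)} = \frac{2 f}{2 f} = 2 f \frac{1}{2 f} = 1$)
$\sqrt{289 + \left(\frac{115}{m} + \frac{U{\left(h{\left(3,2 \right)} \right)}}{-24}\right)} = \sqrt{289 + \left(\frac{115}{33} + 1 \frac{1}{-24}\right)} = \sqrt{289 + \left(115 \cdot \frac{1}{33} + 1 \left(- \frac{1}{24}\right)\right)} = \sqrt{289 + \left(\frac{115}{33} - \frac{1}{24}\right)} = \sqrt{289 + \frac{303}{88}} = \sqrt{\frac{25735}{88}} = \frac{\sqrt{566170}}{44}$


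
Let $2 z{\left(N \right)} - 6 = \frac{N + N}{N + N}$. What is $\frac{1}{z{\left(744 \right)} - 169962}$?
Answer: $- \frac{2}{339917} \approx -5.8838 \cdot 10^{-6}$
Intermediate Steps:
$z{\left(N \right)} = \frac{7}{2}$ ($z{\left(N \right)} = 3 + \frac{\left(N + N\right) \frac{1}{N + N}}{2} = 3 + \frac{2 N \frac{1}{2 N}}{2} = 3 + \frac{1}{2} \cdot 1 = 3 + \frac{1}{2} = \frac{7}{2}$)
$\frac{1}{z{\left(744 \right)} - 169962} = \frac{1}{\frac{7}{2} - 169962} = \frac{1}{- \frac{339917}{2}} = - \frac{2}{339917}$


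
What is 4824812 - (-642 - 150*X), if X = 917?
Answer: 4963004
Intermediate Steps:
4824812 - (-642 - 150*X) = 4824812 - (-642 - 150*917) = 4824812 - (-642 - 137550) = 4824812 - 1*(-138192) = 4824812 + 138192 = 4963004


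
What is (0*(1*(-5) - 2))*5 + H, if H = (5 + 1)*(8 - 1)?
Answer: 42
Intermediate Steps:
H = 42 (H = 6*7 = 42)
(0*(1*(-5) - 2))*5 + H = (0*(1*(-5) - 2))*5 + 42 = (0*(-5 - 2))*5 + 42 = (0*(-7))*5 + 42 = 0*5 + 42 = 0 + 42 = 42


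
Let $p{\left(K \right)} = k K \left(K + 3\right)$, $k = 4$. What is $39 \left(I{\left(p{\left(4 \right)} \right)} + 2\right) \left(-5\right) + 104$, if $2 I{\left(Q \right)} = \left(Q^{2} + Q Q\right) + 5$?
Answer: $- \frac{4893707}{2} \approx -2.4469 \cdot 10^{6}$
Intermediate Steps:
$p{\left(K \right)} = 4 K \left(3 + K\right)$ ($p{\left(K \right)} = 4 K \left(K + 3\right) = 4 K \left(3 + K\right)$)
$I{\left(Q \right)} = \frac{5}{2} + Q^{2}$ ($I{\left(Q \right)} = \frac{\left(Q^{2} + Q Q\right) + 5}{2} = \frac{\left(Q^{2} + Q^{2}\right) + 5}{2} = \frac{2 Q^{2} + 5}{2} = \frac{5 + 2 Q^{2}}{2} = \frac{5}{2} + Q^{2}$)
$39 \left(I{\left(p{\left(4 \right)} \right)} + 2\right) \left(-5\right) + 104 = 39 \left(\left(\frac{5}{2} + \left(4 \cdot 4 \left(3 + 4\right)\right)^{2}\right) + 2\right) \left(-5\right) + 104 = 39 \left(\left(\frac{5}{2} + \left(4 \cdot 4 \cdot 7\right)^{2}\right) + 2\right) \left(-5\right) + 104 = 39 \left(\left(\frac{5}{2} + 112^{2}\right) + 2\right) \left(-5\right) + 104 = 39 \left(\left(\frac{5}{2} + 12544\right) + 2\right) \left(-5\right) + 104 = 39 \left(\frac{25093}{2} + 2\right) \left(-5\right) + 104 = 39 \cdot \frac{25097}{2} \left(-5\right) + 104 = 39 \left(- \frac{125485}{2}\right) + 104 = - \frac{4893915}{2} + 104 = - \frac{4893707}{2}$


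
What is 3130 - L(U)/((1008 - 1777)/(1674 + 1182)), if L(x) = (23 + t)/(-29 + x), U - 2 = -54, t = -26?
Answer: 21663682/6921 ≈ 3130.1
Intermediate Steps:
U = -52 (U = 2 - 54 = -52)
L(x) = -3/(-29 + x) (L(x) = (23 - 26)/(-29 + x) = -3/(-29 + x))
3130 - L(U)/((1008 - 1777)/(1674 + 1182)) = 3130 - (-3/(-29 - 52))/((1008 - 1777)/(1674 + 1182)) = 3130 - (-3/(-81))/((-769/2856)) = 3130 - (-3*(-1/81))/((-769*1/2856)) = 3130 - 1/(27*(-769/2856)) = 3130 - (-2856)/(27*769) = 3130 - 1*(-952/6921) = 3130 + 952/6921 = 21663682/6921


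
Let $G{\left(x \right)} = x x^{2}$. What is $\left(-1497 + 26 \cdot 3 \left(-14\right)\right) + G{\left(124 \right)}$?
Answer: $1904035$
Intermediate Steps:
$G{\left(x \right)} = x^{3}$
$\left(-1497 + 26 \cdot 3 \left(-14\right)\right) + G{\left(124 \right)} = \left(-1497 + 26 \cdot 3 \left(-14\right)\right) + 124^{3} = \left(-1497 + 78 \left(-14\right)\right) + 1906624 = \left(-1497 - 1092\right) + 1906624 = -2589 + 1906624 = 1904035$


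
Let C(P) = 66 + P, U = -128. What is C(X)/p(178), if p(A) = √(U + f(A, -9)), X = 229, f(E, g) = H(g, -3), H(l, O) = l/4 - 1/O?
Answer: -590*I*√4677/1559 ≈ -25.882*I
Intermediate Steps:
H(l, O) = -1/O + l/4 (H(l, O) = l*(¼) - 1/O = l/4 - 1/O = -1/O + l/4)
f(E, g) = ⅓ + g/4 (f(E, g) = -1/(-3) + g/4 = -1*(-⅓) + g/4 = ⅓ + g/4)
p(A) = I*√4677/6 (p(A) = √(-128 + (⅓ + (¼)*(-9))) = √(-128 + (⅓ - 9/4)) = √(-128 - 23/12) = √(-1559/12) = I*√4677/6)
C(X)/p(178) = (66 + 229)/((I*√4677/6)) = 295*(-2*I*√4677/1559) = -590*I*√4677/1559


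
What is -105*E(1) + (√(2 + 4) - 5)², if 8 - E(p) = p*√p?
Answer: -735 + (5 - √6)² ≈ -728.50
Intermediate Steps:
E(p) = 8 - p^(3/2) (E(p) = 8 - p*√p = 8 - p^(3/2))
-105*E(1) + (√(2 + 4) - 5)² = -105*(8 - 1^(3/2)) + (√(2 + 4) - 5)² = -105*(8 - 1*1) + (√6 - 5)² = -105*(8 - 1) + (-5 + √6)² = -105*7 + (-5 + √6)² = -735 + (-5 + √6)²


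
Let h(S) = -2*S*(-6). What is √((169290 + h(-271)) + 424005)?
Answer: √590043 ≈ 768.14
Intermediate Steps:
h(S) = 12*S
√((169290 + h(-271)) + 424005) = √((169290 + 12*(-271)) + 424005) = √((169290 - 3252) + 424005) = √(166038 + 424005) = √590043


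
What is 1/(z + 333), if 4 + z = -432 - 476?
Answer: -1/579 ≈ -0.0017271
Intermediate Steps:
z = -912 (z = -4 + (-432 - 476) = -4 - 908 = -912)
1/(z + 333) = 1/(-912 + 333) = 1/(-579) = -1/579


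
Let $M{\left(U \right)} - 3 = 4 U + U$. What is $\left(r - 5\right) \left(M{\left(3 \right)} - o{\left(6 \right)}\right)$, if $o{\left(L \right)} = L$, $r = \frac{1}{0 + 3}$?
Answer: $-56$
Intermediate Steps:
$r = \frac{1}{3} \approx 0.33333$
$M{\left(U \right)} = 3 + 5 U$ ($M{\left(U \right)} = 3 + \left(4 U + U\right) = 3 + 5 U$)
$\left(r - 5\right) \left(M{\left(3 \right)} - o{\left(6 \right)}\right) = \left(\frac{1}{3} - 5\right) \left(\left(3 + 5 \cdot 3\right) - 6\right) = \left(\frac{1}{3} - 5\right) \left(\left(3 + 15\right) - 6\right) = \left(\frac{1}{3} - 5\right) \left(18 - 6\right) = \left(- \frac{14}{3}\right) 12 = -56$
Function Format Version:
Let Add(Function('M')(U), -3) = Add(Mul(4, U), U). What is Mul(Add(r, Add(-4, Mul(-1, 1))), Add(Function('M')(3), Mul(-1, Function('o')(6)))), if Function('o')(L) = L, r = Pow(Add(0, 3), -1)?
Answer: -56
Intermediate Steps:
r = Rational(1, 3) (r = Pow(3, -1) = Rational(1, 3) ≈ 0.33333)
Function('M')(U) = Add(3, Mul(5, U)) (Function('M')(U) = Add(3, Add(Mul(4, U), U)) = Add(3, Mul(5, U)))
Mul(Add(r, Add(-4, Mul(-1, 1))), Add(Function('M')(3), Mul(-1, Function('o')(6)))) = Mul(Add(Rational(1, 3), Add(-4, Mul(-1, 1))), Add(Add(3, Mul(5, 3)), Mul(-1, 6))) = Mul(Add(Rational(1, 3), Add(-4, -1)), Add(Add(3, 15), -6)) = Mul(Add(Rational(1, 3), -5), Add(18, -6)) = Mul(Rational(-14, 3), 12) = -56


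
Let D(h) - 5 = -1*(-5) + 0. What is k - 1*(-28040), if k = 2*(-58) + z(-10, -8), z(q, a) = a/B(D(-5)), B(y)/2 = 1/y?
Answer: 27884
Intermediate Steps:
D(h) = 10 (D(h) = 5 + (-1*(-5) + 0) = 5 + (5 + 0) = 5 + 5 = 10)
B(y) = 2/y
z(q, a) = 5*a (z(q, a) = a/((2/10)) = a/((2*(⅒))) = a/(⅕) = a*5 = 5*a)
k = -156 (k = 2*(-58) + 5*(-8) = -116 - 40 = -156)
k - 1*(-28040) = -156 - 1*(-28040) = -156 + 28040 = 27884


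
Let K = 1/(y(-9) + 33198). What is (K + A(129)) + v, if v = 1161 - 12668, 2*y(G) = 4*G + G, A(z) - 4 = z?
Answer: -754676272/66351 ≈ -11374.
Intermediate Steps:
A(z) = 4 + z
y(G) = 5*G/2 (y(G) = (4*G + G)/2 = (5*G)/2 = 5*G/2)
K = 2/66351 (K = 1/((5/2)*(-9) + 33198) = 1/(-45/2 + 33198) = 1/(66351/2) = 2/66351 ≈ 3.0143e-5)
v = -11507
(K + A(129)) + v = (2/66351 + (4 + 129)) - 11507 = (2/66351 + 133) - 11507 = 8824685/66351 - 11507 = -754676272/66351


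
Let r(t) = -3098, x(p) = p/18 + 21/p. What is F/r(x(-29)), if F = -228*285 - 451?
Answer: 65431/3098 ≈ 21.120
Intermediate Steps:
x(p) = 21/p + p/18 (x(p) = p*(1/18) + 21/p = p/18 + 21/p = 21/p + p/18)
F = -65431 (F = -64980 - 451 = -65431)
F/r(x(-29)) = -65431/(-3098) = -65431*(-1/3098) = 65431/3098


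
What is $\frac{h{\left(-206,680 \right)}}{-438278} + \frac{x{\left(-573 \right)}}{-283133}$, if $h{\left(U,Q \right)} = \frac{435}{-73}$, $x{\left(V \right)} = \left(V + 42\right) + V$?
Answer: $\frac{35444863431}{9058640443102} \approx 0.0039128$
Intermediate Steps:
$x{\left(V \right)} = 42 + 2 V$ ($x{\left(V \right)} = \left(42 + V\right) + V = 42 + 2 V$)
$h{\left(U,Q \right)} = - \frac{435}{73}$ ($h{\left(U,Q \right)} = 435 \left(- \frac{1}{73}\right) = - \frac{435}{73}$)
$\frac{h{\left(-206,680 \right)}}{-438278} + \frac{x{\left(-573 \right)}}{-283133} = - \frac{435}{73 \left(-438278\right)} + \frac{42 + 2 \left(-573\right)}{-283133} = \left(- \frac{435}{73}\right) \left(- \frac{1}{438278}\right) + \left(42 - 1146\right) \left(- \frac{1}{283133}\right) = \frac{435}{31994294} - - \frac{1104}{283133} = \frac{435}{31994294} + \frac{1104}{283133} = \frac{35444863431}{9058640443102}$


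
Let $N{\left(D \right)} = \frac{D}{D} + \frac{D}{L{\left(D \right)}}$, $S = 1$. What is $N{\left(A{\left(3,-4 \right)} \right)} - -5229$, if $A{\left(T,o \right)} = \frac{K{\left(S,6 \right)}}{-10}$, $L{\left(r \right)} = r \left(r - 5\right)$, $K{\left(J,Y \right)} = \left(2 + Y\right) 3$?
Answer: $\frac{193505}{37} \approx 5229.9$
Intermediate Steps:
$K{\left(J,Y \right)} = 6 + 3 Y$
$L{\left(r \right)} = r \left(-5 + r\right)$
$A{\left(T,o \right)} = - \frac{12}{5}$ ($A{\left(T,o \right)} = \frac{6 + 3 \cdot 6}{-10} = \left(6 + 18\right) \left(- \frac{1}{10}\right) = 24 \left(- \frac{1}{10}\right) = - \frac{12}{5}$)
$N{\left(D \right)} = 1 + \frac{1}{-5 + D}$ ($N{\left(D \right)} = \frac{D}{D} + \frac{D}{D \left(-5 + D\right)} = 1 + D \frac{1}{D \left(-5 + D\right)} = 1 + \frac{1}{-5 + D}$)
$N{\left(A{\left(3,-4 \right)} \right)} - -5229 = \frac{-4 - \frac{12}{5}}{-5 - \frac{12}{5}} - -5229 = \frac{1}{- \frac{37}{5}} \left(- \frac{32}{5}\right) + 5229 = \left(- \frac{5}{37}\right) \left(- \frac{32}{5}\right) + 5229 = \frac{32}{37} + 5229 = \frac{193505}{37}$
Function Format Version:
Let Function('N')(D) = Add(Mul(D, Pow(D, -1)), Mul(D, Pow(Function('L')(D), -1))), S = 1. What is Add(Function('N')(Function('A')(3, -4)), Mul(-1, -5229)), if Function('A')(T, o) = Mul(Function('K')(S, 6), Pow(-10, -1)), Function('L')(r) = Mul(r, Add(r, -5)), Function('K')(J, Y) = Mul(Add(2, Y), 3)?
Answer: Rational(193505, 37) ≈ 5229.9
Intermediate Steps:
Function('K')(J, Y) = Add(6, Mul(3, Y))
Function('L')(r) = Mul(r, Add(-5, r))
Function('A')(T, o) = Rational(-12, 5) (Function('A')(T, o) = Mul(Add(6, Mul(3, 6)), Pow(-10, -1)) = Mul(Add(6, 18), Rational(-1, 10)) = Mul(24, Rational(-1, 10)) = Rational(-12, 5))
Function('N')(D) = Add(1, Pow(Add(-5, D), -1)) (Function('N')(D) = Add(Mul(D, Pow(D, -1)), Mul(D, Pow(Mul(D, Add(-5, D)), -1))) = Add(1, Mul(D, Mul(Pow(D, -1), Pow(Add(-5, D), -1)))) = Add(1, Pow(Add(-5, D), -1)))
Add(Function('N')(Function('A')(3, -4)), Mul(-1, -5229)) = Add(Mul(Pow(Add(-5, Rational(-12, 5)), -1), Add(-4, Rational(-12, 5))), Mul(-1, -5229)) = Add(Mul(Pow(Rational(-37, 5), -1), Rational(-32, 5)), 5229) = Add(Mul(Rational(-5, 37), Rational(-32, 5)), 5229) = Add(Rational(32, 37), 5229) = Rational(193505, 37)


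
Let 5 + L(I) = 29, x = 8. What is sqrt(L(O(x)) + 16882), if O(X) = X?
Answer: sqrt(16906) ≈ 130.02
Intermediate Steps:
L(I) = 24 (L(I) = -5 + 29 = 24)
sqrt(L(O(x)) + 16882) = sqrt(24 + 16882) = sqrt(16906)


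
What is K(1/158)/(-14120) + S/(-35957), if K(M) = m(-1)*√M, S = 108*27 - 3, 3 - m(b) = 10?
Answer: -2913/35957 + 7*√158/2230960 ≈ -0.080974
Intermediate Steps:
m(b) = -7 (m(b) = 3 - 1*10 = 3 - 10 = -7)
S = 2913 (S = 2916 - 3 = 2913)
K(M) = -7*√M
K(1/158)/(-14120) + S/(-35957) = -7*√158/158/(-14120) + 2913/(-35957) = -7*√158/158*(-1/14120) + 2913*(-1/35957) = -7*√158/158*(-1/14120) - 2913/35957 = 7*√158/2230960 - 2913/35957 = -2913/35957 + 7*√158/2230960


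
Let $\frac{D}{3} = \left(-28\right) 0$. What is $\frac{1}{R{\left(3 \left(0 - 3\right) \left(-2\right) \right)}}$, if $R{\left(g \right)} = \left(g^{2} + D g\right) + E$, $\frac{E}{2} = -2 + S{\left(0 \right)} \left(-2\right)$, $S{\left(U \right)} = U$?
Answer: $\frac{1}{320} \approx 0.003125$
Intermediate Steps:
$D = 0$ ($D = 3 \left(\left(-28\right) 0\right) = 3 \cdot 0 = 0$)
$E = -4$ ($E = 2 \left(-2 + 0 \left(-2\right)\right) = 2 \left(-2 + 0\right) = 2 \left(-2\right) = -4$)
$R{\left(g \right)} = -4 + g^{2}$ ($R{\left(g \right)} = \left(g^{2} + 0 g\right) - 4 = \left(g^{2} + 0\right) - 4 = g^{2} - 4 = -4 + g^{2}$)
$\frac{1}{R{\left(3 \left(0 - 3\right) \left(-2\right) \right)}} = \frac{1}{-4 + \left(3 \left(0 - 3\right) \left(-2\right)\right)^{2}} = \frac{1}{-4 + \left(3 \left(-3\right) \left(-2\right)\right)^{2}} = \frac{1}{-4 + \left(\left(-9\right) \left(-2\right)\right)^{2}} = \frac{1}{-4 + 18^{2}} = \frac{1}{-4 + 324} = \frac{1}{320}$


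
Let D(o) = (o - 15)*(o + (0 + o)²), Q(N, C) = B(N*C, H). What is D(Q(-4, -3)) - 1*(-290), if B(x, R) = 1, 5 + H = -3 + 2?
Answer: 262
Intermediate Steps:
H = -6 (H = -5 + (-3 + 2) = -5 - 1 = -6)
Q(N, C) = 1
D(o) = (-15 + o)*(o + o²)
D(Q(-4, -3)) - 1*(-290) = 1*(-15 + 1² - 14*1) - 1*(-290) = 1*(-15 + 1 - 14) + 290 = 1*(-28) + 290 = -28 + 290 = 262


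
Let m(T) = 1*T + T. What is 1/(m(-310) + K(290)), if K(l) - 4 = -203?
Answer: -1/819 ≈ -0.0012210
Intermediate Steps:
K(l) = -199 (K(l) = 4 - 203 = -199)
m(T) = 2*T (m(T) = T + T = 2*T)
1/(m(-310) + K(290)) = 1/(2*(-310) - 199) = 1/(-620 - 199) = 1/(-819) = -1/819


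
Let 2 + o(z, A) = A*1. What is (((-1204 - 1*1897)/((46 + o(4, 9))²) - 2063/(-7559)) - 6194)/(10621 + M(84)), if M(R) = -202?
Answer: -1906322874/3206217881 ≈ -0.59457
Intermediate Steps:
o(z, A) = -2 + A (o(z, A) = -2 + A*1 = -2 + A)
(((-1204 - 1*1897)/((46 + o(4, 9))²) - 2063/(-7559)) - 6194)/(10621 + M(84)) = (((-1204 - 1*1897)/((46 + (-2 + 9))²) - 2063/(-7559)) - 6194)/(10621 - 202) = (((-1204 - 1897)/((46 + 7)²) - 2063*(-1/7559)) - 6194)/10419 = ((-3101/(53²) + 2063/7559) - 6194)*(1/10419) = ((-3101/2809 + 2063/7559) - 6194)*(1/10419) = (-17645492/21233231 - 6194)*(1/10419) = -131536278306/21233231*1/10419 = -1906322874/3206217881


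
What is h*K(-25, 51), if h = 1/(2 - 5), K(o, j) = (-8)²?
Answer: -64/3 ≈ -21.333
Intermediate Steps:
K(o, j) = 64
h = -⅓ (h = 1/(-3) = -⅓ ≈ -0.33333)
h*K(-25, 51) = -⅓*64 = -64/3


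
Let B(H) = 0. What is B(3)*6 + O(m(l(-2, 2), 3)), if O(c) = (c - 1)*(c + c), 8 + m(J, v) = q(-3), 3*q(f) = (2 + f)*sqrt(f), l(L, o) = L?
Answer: 430/3 + 34*I*sqrt(3)/3 ≈ 143.33 + 19.63*I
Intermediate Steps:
q(f) = sqrt(f)*(2 + f)/3 (q(f) = ((2 + f)*sqrt(f))/3 = (sqrt(f)*(2 + f))/3 = sqrt(f)*(2 + f)/3)
m(J, v) = -8 - I*sqrt(3)/3 (m(J, v) = -8 + sqrt(-3)*(2 - 3)/3 = -8 + (1/3)*(I*sqrt(3))*(-1) = -8 - I*sqrt(3)/3)
O(c) = 2*c*(-1 + c) (O(c) = (-1 + c)*(2*c) = 2*c*(-1 + c))
B(3)*6 + O(m(l(-2, 2), 3)) = 0*6 + 2*(-8 - I*sqrt(3)/3)*(-1 + (-8 - I*sqrt(3)/3)) = 0 + 2*(-8 - I*sqrt(3)/3)*(-9 - I*sqrt(3)/3) = 0 + 2*(-9 - I*sqrt(3)/3)*(-8 - I*sqrt(3)/3) = 2*(-9 - I*sqrt(3)/3)*(-8 - I*sqrt(3)/3)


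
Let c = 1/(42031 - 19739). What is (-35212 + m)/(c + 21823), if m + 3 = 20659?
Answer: -108160784/162159439 ≈ -0.66700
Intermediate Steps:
m = 20656 (m = -3 + 20659 = 20656)
c = 1/22292 ≈ 4.4859e-5
(-35212 + m)/(c + 21823) = (-35212 + 20656)/(1/22292 + 21823) = -14556/486478317/22292 = -14556*22292/486478317 = -108160784/162159439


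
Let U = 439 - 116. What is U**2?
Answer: 104329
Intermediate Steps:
U = 323
U**2 = 323**2 = 104329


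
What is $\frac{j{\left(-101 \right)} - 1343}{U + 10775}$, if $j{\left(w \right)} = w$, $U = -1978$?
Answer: $- \frac{76}{463} \approx -0.16415$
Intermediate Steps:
$\frac{j{\left(-101 \right)} - 1343}{U + 10775} = \frac{-101 - 1343}{-1978 + 10775} = - \frac{1444}{8797} = \left(-1444\right) \frac{1}{8797} = - \frac{76}{463}$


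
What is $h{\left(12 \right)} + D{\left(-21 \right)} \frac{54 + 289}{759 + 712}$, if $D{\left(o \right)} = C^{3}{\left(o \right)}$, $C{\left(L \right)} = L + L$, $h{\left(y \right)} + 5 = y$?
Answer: $- \frac{25401887}{1471} \approx -17268.0$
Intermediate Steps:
$h{\left(y \right)} = -5 + y$
$C{\left(L \right)} = 2 L$
$D{\left(o \right)} = 8 o^{3}$ ($D{\left(o \right)} = \left(2 o\right)^{3} = 8 o^{3}$)
$h{\left(12 \right)} + D{\left(-21 \right)} \frac{54 + 289}{759 + 712} = \left(-5 + 12\right) + 8 \left(-21\right)^{3} \frac{54 + 289}{759 + 712} = 7 + 8 \left(-9261\right) \frac{343}{1471} = 7 - 74088 \cdot 343 \cdot \frac{1}{1471} = 7 - \frac{25412184}{1471} = - \frac{25401887}{1471}$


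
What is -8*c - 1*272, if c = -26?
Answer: -64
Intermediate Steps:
-8*c - 1*272 = -8*(-26) - 1*272 = 208 - 272 = -64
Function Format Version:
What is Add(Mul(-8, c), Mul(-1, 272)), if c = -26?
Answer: -64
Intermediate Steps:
Add(Mul(-8, c), Mul(-1, 272)) = Add(Mul(-8, -26), Mul(-1, 272)) = Add(208, -272) = -64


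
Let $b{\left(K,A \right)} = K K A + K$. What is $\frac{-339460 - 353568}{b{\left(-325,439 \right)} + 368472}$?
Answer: $- \frac{346514}{23368761} \approx -0.014828$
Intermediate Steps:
$b{\left(K,A \right)} = K + A K^{2}$ ($b{\left(K,A \right)} = K^{2} A + K = A K^{2} + K = K + A K^{2}$)
$\frac{-339460 - 353568}{b{\left(-325,439 \right)} + 368472} = \frac{-339460 - 353568}{- 325 \left(1 + 439 \left(-325\right)\right) + 368472} = - \frac{693028}{- 325 \left(1 - 142675\right) + 368472} = - \frac{693028}{\left(-325\right) \left(-142674\right) + 368472} = - \frac{693028}{46369050 + 368472} = - \frac{693028}{46737522} = \left(-693028\right) \frac{1}{46737522} = - \frac{346514}{23368761}$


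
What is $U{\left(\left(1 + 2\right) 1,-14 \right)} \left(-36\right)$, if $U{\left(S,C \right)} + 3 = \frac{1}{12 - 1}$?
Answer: $\frac{1152}{11} \approx 104.73$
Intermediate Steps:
$U{\left(S,C \right)} = - \frac{32}{11}$ ($U{\left(S,C \right)} = -3 + \frac{1}{12 - 1} = -3 + \frac{1}{11} = - \frac{32}{11}$)
$U{\left(\left(1 + 2\right) 1,-14 \right)} \left(-36\right) = \left(- \frac{32}{11}\right) \left(-36\right) = \frac{1152}{11}$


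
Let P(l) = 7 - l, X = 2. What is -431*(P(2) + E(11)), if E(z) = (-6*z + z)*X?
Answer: 45255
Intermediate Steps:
E(z) = -10*z (E(z) = (-6*z + z)*2 = -5*z*2 = -10*z)
-431*(P(2) + E(11)) = -431*((7 - 1*2) - 10*11) = -431*((7 - 2) - 110) = -431*(5 - 110) = -431*(-105) = 45255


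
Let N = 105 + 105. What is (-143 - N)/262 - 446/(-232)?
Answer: 8739/15196 ≈ 0.57509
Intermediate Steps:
N = 210
(-143 - N)/262 - 446/(-232) = (-143 - 1*210)/262 - 446/(-232) = (-143 - 210)*(1/262) - 446*(-1/232) = -353*1/262 + 223/116 = -353/262 + 223/116 = 8739/15196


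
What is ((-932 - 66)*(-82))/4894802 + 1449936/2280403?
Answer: 3641884346290/5581060582603 ≈ 0.65254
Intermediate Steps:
((-932 - 66)*(-82))/4894802 + 1449936/2280403 = -998*(-82)*(1/4894802) + 1449936*(1/2280403) = 81836*(1/4894802) + 1449936/2280403 = 40918/2447401 + 1449936/2280403 = 3641884346290/5581060582603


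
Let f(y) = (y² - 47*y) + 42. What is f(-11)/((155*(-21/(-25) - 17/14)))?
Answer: -47600/4061 ≈ -11.721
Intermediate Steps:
f(y) = 42 + y² - 47*y
f(-11)/((155*(-21/(-25) - 17/14))) = (42 + (-11)² - 47*(-11))/((155*(-21/(-25) - 17/14))) = (42 + 121 + 517)/((155*(-21*(-1/25) - 17*1/14))) = 680/((155*(21/25 - 17/14))) = 680/((155*(-131/350))) = 680/(-4061/70) = 680*(-70/4061) = -47600/4061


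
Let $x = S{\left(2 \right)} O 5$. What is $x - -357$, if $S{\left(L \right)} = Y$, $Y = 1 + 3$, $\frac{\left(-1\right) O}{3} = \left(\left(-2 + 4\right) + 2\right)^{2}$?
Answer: $-603$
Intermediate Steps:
$O = -48$ ($O = - 3 \left(\left(-2 + 4\right) + 2\right)^{2} = - 3 \left(2 + 2\right)^{2} = - 3 \cdot 4^{2} = \left(-3\right) 16 = -48$)
$Y = 4$
$S{\left(L \right)} = 4$
$x = -960$ ($x = 4 \left(-48\right) 5 = \left(-192\right) 5 = -960$)
$x - -357 = -960 - -357 = -960 + 357 = -603$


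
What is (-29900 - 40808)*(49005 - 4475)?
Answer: -3148627240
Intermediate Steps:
(-29900 - 40808)*(49005 - 4475) = -70708*44530 = -3148627240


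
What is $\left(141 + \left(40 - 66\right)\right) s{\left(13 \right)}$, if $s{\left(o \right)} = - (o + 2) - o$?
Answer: $-3220$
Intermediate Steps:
$s{\left(o \right)} = -2 - 2 o$ ($s{\left(o \right)} = - (2 + o) - o = \left(-2 - o\right) - o = -2 - 2 o$)
$\left(141 + \left(40 - 66\right)\right) s{\left(13 \right)} = \left(141 + \left(40 - 66\right)\right) \left(-2 - 26\right) = \left(141 - 26\right) \left(-28\right) = 115 \left(-28\right) = -3220$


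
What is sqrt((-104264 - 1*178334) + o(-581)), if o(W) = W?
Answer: I*sqrt(283179) ≈ 532.15*I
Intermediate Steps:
sqrt((-104264 - 1*178334) + o(-581)) = sqrt((-104264 - 1*178334) - 581) = sqrt((-104264 - 178334) - 581) = sqrt(-282598 - 581) = sqrt(-283179) = I*sqrt(283179)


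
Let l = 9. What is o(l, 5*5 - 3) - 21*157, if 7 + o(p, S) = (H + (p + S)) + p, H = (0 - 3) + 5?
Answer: -3262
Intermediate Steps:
H = 2 (H = -3 + 5 = 2)
o(p, S) = -5 + S + 2*p (o(p, S) = -7 + ((2 + (p + S)) + p) = -7 + ((2 + (S + p)) + p) = -7 + ((2 + S + p) + p) = -7 + (2 + S + 2*p) = -5 + S + 2*p)
o(l, 5*5 - 3) - 21*157 = (-5 + (5*5 - 3) + 2*9) - 21*157 = (-5 + (25 - 3) + 18) - 3297 = (-5 + 22 + 18) - 3297 = 35 - 3297 = -3262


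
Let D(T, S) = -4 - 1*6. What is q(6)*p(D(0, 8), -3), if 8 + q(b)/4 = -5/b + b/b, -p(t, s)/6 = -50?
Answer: -9400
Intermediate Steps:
D(T, S) = -10 (D(T, S) = -4 - 6 = -10)
p(t, s) = 300 (p(t, s) = -6*(-50) = 300)
q(b) = -28 - 20/b (q(b) = -32 + 4*(-5/b + b/b) = -32 + 4*(-5/b + 1) = -32 + 4*(1 - 5/b) = -32 + (4 - 20/b) = -28 - 20/b)
q(6)*p(D(0, 8), -3) = (-28 - 20/6)*300 = (-28 - 20*⅙)*300 = (-28 - 10/3)*300 = -94/3*300 = -9400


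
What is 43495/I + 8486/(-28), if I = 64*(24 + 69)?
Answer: -12322703/41664 ≈ -295.76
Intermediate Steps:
I = 5952 (I = 64*93 = 5952)
43495/I + 8486/(-28) = 43495/5952 + 8486/(-28) = 43495*(1/5952) + 8486*(-1/28) = 43495/5952 - 4243/14 = -12322703/41664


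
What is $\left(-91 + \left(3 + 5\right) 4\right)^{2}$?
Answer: $3481$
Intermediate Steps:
$\left(-91 + \left(3 + 5\right) 4\right)^{2} = \left(-91 + 8 \cdot 4\right)^{2} = \left(-91 + 32\right)^{2} = \left(-59\right)^{2} = 3481$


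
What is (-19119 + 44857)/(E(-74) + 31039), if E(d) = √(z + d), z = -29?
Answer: 399440891/481709812 - 12869*I*√103/481709812 ≈ 0.82922 - 0.00027113*I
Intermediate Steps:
E(d) = √(-29 + d)
(-19119 + 44857)/(E(-74) + 31039) = (-19119 + 44857)/(√(-29 - 74) + 31039) = 25738/(√(-103) + 31039) = 25738/(I*√103 + 31039) = 25738/(31039 + I*√103)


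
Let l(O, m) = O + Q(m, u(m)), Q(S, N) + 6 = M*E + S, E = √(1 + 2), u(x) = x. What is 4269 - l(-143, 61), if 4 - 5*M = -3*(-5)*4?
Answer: 4357 + 56*√3/5 ≈ 4376.4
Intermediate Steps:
E = √3 ≈ 1.7320
M = -56/5 (M = ⅘ - (-3*(-5))*4/5 = ⅘ - 3*4 = ⅘ - ⅕*60 = ⅘ - 12 = -56/5 ≈ -11.200)
Q(S, N) = -6 + S - 56*√3/5 (Q(S, N) = -6 + (-56*√3/5 + S) = -6 + (S - 56*√3/5) = -6 + S - 56*√3/5)
l(O, m) = -6 + O + m - 56*√3/5 (l(O, m) = O + (-6 + m - 56*√3/5) = -6 + O + m - 56*√3/5)
4269 - l(-143, 61) = 4269 - (-6 - 143 + 61 - 56*√3/5) = 4269 - (-88 - 56*√3/5) = 4269 + (88 + 56*√3/5) = 4357 + 56*√3/5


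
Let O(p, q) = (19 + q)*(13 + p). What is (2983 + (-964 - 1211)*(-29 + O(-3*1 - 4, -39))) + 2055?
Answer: 329113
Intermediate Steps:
O(p, q) = (13 + p)*(19 + q)
(2983 + (-964 - 1211)*(-29 + O(-3*1 - 4, -39))) + 2055 = (2983 + (-964 - 1211)*(-29 + (247 + 13*(-39) + 19*(-3*1 - 4) + (-3*1 - 4)*(-39)))) + 2055 = (2983 - 2175*(-29 + (247 - 507 + 19*(-3 - 4) + (-3 - 4)*(-39)))) + 2055 = (2983 - 2175*(-29 + (247 - 507 + 19*(-7) - 7*(-39)))) + 2055 = (2983 - 2175*(-29 + (247 - 507 - 133 + 273))) + 2055 = (2983 - 2175*(-29 - 120)) + 2055 = (2983 - 2175*(-149)) + 2055 = (2983 + 324075) + 2055 = 327058 + 2055 = 329113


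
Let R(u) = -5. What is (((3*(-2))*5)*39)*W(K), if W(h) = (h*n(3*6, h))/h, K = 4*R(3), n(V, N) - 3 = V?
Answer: -24570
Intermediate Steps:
n(V, N) = 3 + V
K = -20 (K = 4*(-5) = -20)
W(h) = 21 (W(h) = (h*(3 + 3*6))/h = (h*(3 + 18))/h = (h*21)/h = (21*h)/h = 21)
(((3*(-2))*5)*39)*W(K) = (((3*(-2))*5)*39)*21 = (-6*5*39)*21 = -30*39*21 = -1170*21 = -24570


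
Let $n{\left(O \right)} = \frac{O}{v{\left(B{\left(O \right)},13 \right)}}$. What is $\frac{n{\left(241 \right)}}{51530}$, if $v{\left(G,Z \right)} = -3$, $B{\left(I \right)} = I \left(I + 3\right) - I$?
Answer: $- \frac{241}{154590} \approx -0.001559$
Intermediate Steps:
$B{\left(I \right)} = - I + I \left(3 + I\right)$ ($B{\left(I \right)} = I \left(3 + I\right) - I = - I + I \left(3 + I\right)$)
$n{\left(O \right)} = - \frac{O}{3}$ ($n{\left(O \right)} = \frac{O}{-3} = O \left(- \frac{1}{3}\right) = - \frac{O}{3}$)
$\frac{n{\left(241 \right)}}{51530} = \frac{\left(- \frac{1}{3}\right) 241}{51530} = \left(- \frac{241}{3}\right) \frac{1}{51530} = - \frac{241}{154590}$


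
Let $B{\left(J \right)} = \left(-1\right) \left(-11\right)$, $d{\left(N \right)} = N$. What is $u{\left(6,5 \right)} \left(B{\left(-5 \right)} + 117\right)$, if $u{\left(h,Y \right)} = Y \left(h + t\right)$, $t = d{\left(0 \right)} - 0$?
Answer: $3840$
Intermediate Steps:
$B{\left(J \right)} = 11$
$t = 0$ ($t = 0 - 0 = 0 + 0 = 0$)
$u{\left(h,Y \right)} = Y h$ ($u{\left(h,Y \right)} = Y \left(h + 0\right) = Y h$)
$u{\left(6,5 \right)} \left(B{\left(-5 \right)} + 117\right) = 5 \cdot 6 \left(11 + 117\right) = 30 \cdot 128 = 3840$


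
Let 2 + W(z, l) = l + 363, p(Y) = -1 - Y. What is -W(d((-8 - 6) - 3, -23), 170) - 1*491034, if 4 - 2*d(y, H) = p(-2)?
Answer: -491565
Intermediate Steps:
d(y, H) = 3/2 (d(y, H) = 2 - (-1 - 1*(-2))/2 = 2 - (-1 + 2)/2 = 2 - ½*1 = 2 - ½ = 3/2)
W(z, l) = 361 + l (W(z, l) = -2 + (l + 363) = -2 + (363 + l) = 361 + l)
-W(d((-8 - 6) - 3, -23), 170) - 1*491034 = -(361 + 170) - 1*491034 = -1*531 - 491034 = -531 - 491034 = -491565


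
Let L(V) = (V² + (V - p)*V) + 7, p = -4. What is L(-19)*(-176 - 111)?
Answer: -187411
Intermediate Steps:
L(V) = 7 + V² + V*(4 + V) (L(V) = (V² + (V - 1*(-4))*V) + 7 = (V² + (V + 4)*V) + 7 = (V² + (4 + V)*V) + 7 = (V² + V*(4 + V)) + 7 = 7 + V² + V*(4 + V))
L(-19)*(-176 - 111) = (7 + 2*(-19)² + 4*(-19))*(-176 - 111) = (7 + 2*361 - 76)*(-287) = (7 + 722 - 76)*(-287) = 653*(-287) = -187411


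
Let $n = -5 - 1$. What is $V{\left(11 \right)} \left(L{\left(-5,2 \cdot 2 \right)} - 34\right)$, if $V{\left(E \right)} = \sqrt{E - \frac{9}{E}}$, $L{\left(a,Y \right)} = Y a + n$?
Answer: $- \frac{240 \sqrt{77}}{11} \approx -191.45$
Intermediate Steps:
$n = -6$
$L{\left(a,Y \right)} = -6 + Y a$ ($L{\left(a,Y \right)} = Y a - 6 = -6 + Y a$)
$V{\left(11 \right)} \left(L{\left(-5,2 \cdot 2 \right)} - 34\right) = \sqrt{11 - \frac{9}{11}} \left(\left(-6 + 2 \cdot 2 \left(-5\right)\right) - 34\right) = \sqrt{11 - \frac{9}{11}} \left(\left(-6 + 4 \left(-5\right)\right) - 34\right) = \sqrt{11 - \frac{9}{11}} \left(\left(-6 - 20\right) - 34\right) = \sqrt{\frac{112}{11}} \left(-26 - 34\right) = \frac{4 \sqrt{77}}{11} \left(-60\right) = - \frac{240 \sqrt{77}}{11}$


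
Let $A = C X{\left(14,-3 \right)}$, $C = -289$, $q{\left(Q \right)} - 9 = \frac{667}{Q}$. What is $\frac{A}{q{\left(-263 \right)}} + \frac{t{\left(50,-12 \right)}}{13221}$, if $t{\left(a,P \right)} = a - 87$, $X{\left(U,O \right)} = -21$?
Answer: $\frac{1241329211}{1322100} \approx 938.91$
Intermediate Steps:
$q{\left(Q \right)} = 9 + \frac{667}{Q}$
$t{\left(a,P \right)} = -87 + a$ ($t{\left(a,P \right)} = a - 87 = -87 + a$)
$A = 6069$ ($A = \left(-289\right) \left(-21\right) = 6069$)
$\frac{A}{q{\left(-263 \right)}} + \frac{t{\left(50,-12 \right)}}{13221} = \frac{6069}{9 + \frac{667}{-263}} + \frac{-87 + 50}{13221} = \frac{6069}{9 + 667 \left(- \frac{1}{263}\right)} - \frac{37}{13221} = \frac{6069}{9 - \frac{667}{263}} - \frac{37}{13221} = \frac{6069}{\frac{1700}{263}} - \frac{37}{13221} = 6069 \cdot \frac{263}{1700} - \frac{37}{13221} = \frac{93891}{100} - \frac{37}{13221} = \frac{1241329211}{1322100}$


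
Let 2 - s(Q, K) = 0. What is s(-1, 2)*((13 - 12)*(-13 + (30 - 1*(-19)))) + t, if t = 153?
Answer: 225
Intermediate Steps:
s(Q, K) = 2 (s(Q, K) = 2 - 1*0 = 2 + 0 = 2)
s(-1, 2)*((13 - 12)*(-13 + (30 - 1*(-19)))) + t = 2*((13 - 12)*(-13 + (30 - 1*(-19)))) + 153 = 2*(1*(-13 + (30 + 19))) + 153 = 2*(1*(-13 + 49)) + 153 = 2*(1*36) + 153 = 2*36 + 153 = 72 + 153 = 225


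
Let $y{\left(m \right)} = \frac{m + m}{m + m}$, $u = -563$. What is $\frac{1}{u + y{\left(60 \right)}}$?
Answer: $- \frac{1}{562} \approx -0.0017794$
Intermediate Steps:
$y{\left(m \right)} = 1$ ($y{\left(m \right)} = \frac{2 m}{2 m} = 2 m \frac{1}{2 m} = 1$)
$\frac{1}{u + y{\left(60 \right)}} = \frac{1}{-563 + 1} = \frac{1}{-562} = - \frac{1}{562}$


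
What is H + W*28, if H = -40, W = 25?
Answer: 660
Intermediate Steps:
H + W*28 = -40 + 25*28 = -40 + 700 = 660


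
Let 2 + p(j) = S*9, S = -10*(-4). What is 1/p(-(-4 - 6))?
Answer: 1/358 ≈ 0.0027933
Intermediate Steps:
S = 40
p(j) = 358 (p(j) = -2 + 40*9 = -2 + 360 = 358)
1/p(-(-4 - 6)) = 1/358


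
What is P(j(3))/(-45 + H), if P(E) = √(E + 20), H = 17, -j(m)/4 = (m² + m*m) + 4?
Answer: -I*√17/14 ≈ -0.29451*I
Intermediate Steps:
j(m) = -16 - 8*m² (j(m) = -4*((m² + m*m) + 4) = -4*((m² + m²) + 4) = -4*(2*m² + 4) = -4*(4 + 2*m²) = -16 - 8*m²)
P(E) = √(20 + E)
P(j(3))/(-45 + H) = √(20 + (-16 - 8*3²))/(-45 + 17) = √(20 + (-16 - 8*9))/(-28) = √(20 + (-16 - 72))*(-1/28) = √(20 - 88)*(-1/28) = √(-68)*(-1/28) = (2*I*√17)*(-1/28) = -I*√17/14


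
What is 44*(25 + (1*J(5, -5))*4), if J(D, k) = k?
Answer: 220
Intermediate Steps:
44*(25 + (1*J(5, -5))*4) = 44*(25 + (1*(-5))*4) = 44*(25 - 5*4) = 44*(25 - 20) = 44*5 = 220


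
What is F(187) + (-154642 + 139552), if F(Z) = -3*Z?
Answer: -15651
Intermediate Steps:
F(187) + (-154642 + 139552) = -3*187 + (-154642 + 139552) = -561 - 15090 = -15651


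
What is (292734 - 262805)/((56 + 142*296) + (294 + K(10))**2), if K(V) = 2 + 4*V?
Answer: 29929/154984 ≈ 0.19311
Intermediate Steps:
(292734 - 262805)/((56 + 142*296) + (294 + K(10))**2) = (292734 - 262805)/((56 + 142*296) + (294 + (2 + 4*10))**2) = 29929/((56 + 42032) + (294 + (2 + 40))**2) = 29929/(42088 + (294 + 42)**2) = 29929/(42088 + 336**2) = 29929/(42088 + 112896) = 29929/154984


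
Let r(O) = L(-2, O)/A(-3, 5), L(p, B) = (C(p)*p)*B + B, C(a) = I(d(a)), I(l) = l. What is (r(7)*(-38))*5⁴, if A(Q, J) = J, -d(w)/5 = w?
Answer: 631750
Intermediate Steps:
d(w) = -5*w
C(a) = -5*a
L(p, B) = B - 5*B*p² (L(p, B) = ((-5*p)*p)*B + B = (-5*p²)*B + B = -5*B*p² + B = B - 5*B*p²)
r(O) = -19*O/5 (r(O) = (O*(1 - 5*(-2)²))/5 = (O*(1 - 5*4))*(⅕) = (O*(1 - 20))*(⅕) = (O*(-19))*(⅕) = -19*O*(⅕) = -19*O/5)
(r(7)*(-38))*5⁴ = (-19/5*7*(-38))*5⁴ = -133/5*(-38)*625 = (5054/5)*625 = 631750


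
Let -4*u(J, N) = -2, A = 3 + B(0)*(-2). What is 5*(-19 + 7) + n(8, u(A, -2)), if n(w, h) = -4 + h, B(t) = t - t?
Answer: -127/2 ≈ -63.500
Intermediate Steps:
B(t) = 0
A = 3 (A = 3 + 0*(-2) = 3 + 0 = 3)
u(J, N) = ½ (u(J, N) = -¼*(-2) = ½)
5*(-19 + 7) + n(8, u(A, -2)) = 5*(-19 + 7) + (-4 + ½) = 5*(-12) - 7/2 = -60 - 7/2 = -127/2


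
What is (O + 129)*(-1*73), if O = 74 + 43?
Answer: -17958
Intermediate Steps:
O = 117
(O + 129)*(-1*73) = (117 + 129)*(-1*73) = 246*(-73) = -17958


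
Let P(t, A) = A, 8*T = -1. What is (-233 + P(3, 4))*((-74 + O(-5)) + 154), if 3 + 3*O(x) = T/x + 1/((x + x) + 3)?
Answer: -5062961/280 ≈ -18082.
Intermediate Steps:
T = -1/8 (T = (1/8)*(-1) = -1/8 ≈ -0.12500)
O(x) = -1 - 1/(24*x) + 1/(3*(3 + 2*x)) (O(x) = -1 + (-1/(8*x) + 1/((x + x) + 3))/3 = -1 + (-1/(8*x) + 1/(2*x + 3))/3 = -1 + (-1/(8*x) + 1/(3 + 2*x))/3 = -1 + (1/(3 + 2*x) - 1/(8*x))/3 = -1 + (-1/(24*x) + 1/(3*(3 + 2*x))) = -1 - 1/(24*x) + 1/(3*(3 + 2*x)))
(-233 + P(3, 4))*((-74 + O(-5)) + 154) = (-233 + 4)*((-74 + (1/8)*(-1 - 22*(-5) - 16*(-5)**2)/(-5*(3 + 2*(-5)))) + 154) = -229*((-74 + (1/8)*(-1/5)*(-1 + 110 - 16*25)/(3 - 10)) + 154) = -229*((-74 + (1/8)*(-1/5)*(-1 + 110 - 400)/(-7)) + 154) = -229*((-74 + (1/8)*(-1/5)*(-1/7)*(-291)) + 154) = -229*((-74 - 291/280) + 154) = -229*(-21011/280 + 154) = -229*22109/280 = -5062961/280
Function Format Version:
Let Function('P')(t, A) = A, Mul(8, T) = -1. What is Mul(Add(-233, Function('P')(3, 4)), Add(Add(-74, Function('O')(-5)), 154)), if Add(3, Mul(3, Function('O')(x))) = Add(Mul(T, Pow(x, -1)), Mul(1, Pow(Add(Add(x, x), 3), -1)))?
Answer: Rational(-5062961, 280) ≈ -18082.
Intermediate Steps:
T = Rational(-1, 8) (T = Mul(Rational(1, 8), -1) = Rational(-1, 8) ≈ -0.12500)
Function('O')(x) = Add(-1, Mul(Rational(-1, 24), Pow(x, -1)), Mul(Rational(1, 3), Pow(Add(3, Mul(2, x)), -1))) (Function('O')(x) = Add(-1, Mul(Rational(1, 3), Add(Mul(Rational(-1, 8), Pow(x, -1)), Mul(1, Pow(Add(Add(x, x), 3), -1))))) = Add(-1, Mul(Rational(1, 3), Add(Mul(Rational(-1, 8), Pow(x, -1)), Mul(1, Pow(Add(Mul(2, x), 3), -1))))) = Add(-1, Mul(Rational(1, 3), Add(Mul(Rational(-1, 8), Pow(x, -1)), Mul(1, Pow(Add(3, Mul(2, x)), -1))))) = Add(-1, Mul(Rational(1, 3), Add(Mul(Rational(-1, 8), Pow(x, -1)), Pow(Add(3, Mul(2, x)), -1)))) = Add(-1, Mul(Rational(1, 3), Add(Pow(Add(3, Mul(2, x)), -1), Mul(Rational(-1, 8), Pow(x, -1))))) = Add(-1, Add(Mul(Rational(-1, 24), Pow(x, -1)), Mul(Rational(1, 3), Pow(Add(3, Mul(2, x)), -1)))) = Add(-1, Mul(Rational(-1, 24), Pow(x, -1)), Mul(Rational(1, 3), Pow(Add(3, Mul(2, x)), -1))))
Mul(Add(-233, Function('P')(3, 4)), Add(Add(-74, Function('O')(-5)), 154)) = Mul(Add(-233, 4), Add(Add(-74, Mul(Rational(1, 8), Pow(-5, -1), Pow(Add(3, Mul(2, -5)), -1), Add(-1, Mul(-22, -5), Mul(-16, Pow(-5, 2))))), 154)) = Mul(-229, Add(Add(-74, Mul(Rational(1, 8), Rational(-1, 5), Pow(Add(3, -10), -1), Add(-1, 110, Mul(-16, 25)))), 154)) = Mul(-229, Add(Add(-74, Mul(Rational(1, 8), Rational(-1, 5), Pow(-7, -1), Add(-1, 110, -400))), 154)) = Mul(-229, Add(Add(-74, Mul(Rational(1, 8), Rational(-1, 5), Rational(-1, 7), -291)), 154)) = Mul(-229, Add(Add(-74, Rational(-291, 280)), 154)) = Mul(-229, Add(Rational(-21011, 280), 154)) = Mul(-229, Rational(22109, 280)) = Rational(-5062961, 280)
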